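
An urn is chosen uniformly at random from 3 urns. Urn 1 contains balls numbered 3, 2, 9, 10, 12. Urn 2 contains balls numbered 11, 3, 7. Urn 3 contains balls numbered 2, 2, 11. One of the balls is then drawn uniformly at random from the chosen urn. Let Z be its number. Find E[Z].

32/5

E[Z | urn 1] = (3+2+9+10+12)/5 = 36/5.
E[Z | urn 2] = (11+3+7)/3 = 7.
E[Z | urn 3] = (2+2+11)/3 = 5.
By the law of total expectation,
E[Z] = (1/3)·(36/5) + (1/3)·(7) + (1/3)·(5) = 32/5.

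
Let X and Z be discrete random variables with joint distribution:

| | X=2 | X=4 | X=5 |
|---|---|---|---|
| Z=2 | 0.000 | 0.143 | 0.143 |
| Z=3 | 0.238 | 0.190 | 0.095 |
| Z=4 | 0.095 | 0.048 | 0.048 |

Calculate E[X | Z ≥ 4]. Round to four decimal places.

P(Z ≥ 4) = 0.191.
Σ X·P over the event = 2·(0.095) + 4·(0.048) + 5·(0.048) = 0.622.
E[X | Z ≥ 4] = (0.622) / (0.191) = 3.2565.

3.2565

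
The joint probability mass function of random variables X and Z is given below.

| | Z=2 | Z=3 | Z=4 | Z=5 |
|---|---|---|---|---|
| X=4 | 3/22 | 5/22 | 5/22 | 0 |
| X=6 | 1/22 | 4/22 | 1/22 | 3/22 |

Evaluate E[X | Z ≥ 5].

P(Z ≥ 5) = 3/22.
Σ X·P over the event = 6·(3/22) = 9/11.
E[X | Z ≥ 5] = (9/11) / (3/22) = 6.

6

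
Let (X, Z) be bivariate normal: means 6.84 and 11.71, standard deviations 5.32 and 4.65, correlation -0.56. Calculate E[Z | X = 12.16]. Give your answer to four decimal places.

9.1060

E[Z | X=x] = μ_Z + ρ(σ_Z/σ_X)(x − μ_X) for jointly normal variables.
E[Z | X=12.16] = 11.71 + (-0.56)·(4.65/5.32)·(12.16 − (6.84)) = 11.71 + (-0.48947)·(5.32) = 9.1060.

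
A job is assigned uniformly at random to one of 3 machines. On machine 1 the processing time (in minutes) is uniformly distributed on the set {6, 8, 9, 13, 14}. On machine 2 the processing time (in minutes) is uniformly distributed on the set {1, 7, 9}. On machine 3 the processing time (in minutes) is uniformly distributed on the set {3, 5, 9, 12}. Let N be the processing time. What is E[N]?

E[N | machine 1] = (6+8+9+13+14)/5 = 10.
E[N | machine 2] = (1+7+9)/3 = 17/3.
E[N | machine 3] = (3+5+9+12)/4 = 29/4.
By the law of total expectation,
E[N] = (1/3)·(10) + (1/3)·(17/3) + (1/3)·(29/4) = 275/36.

275/36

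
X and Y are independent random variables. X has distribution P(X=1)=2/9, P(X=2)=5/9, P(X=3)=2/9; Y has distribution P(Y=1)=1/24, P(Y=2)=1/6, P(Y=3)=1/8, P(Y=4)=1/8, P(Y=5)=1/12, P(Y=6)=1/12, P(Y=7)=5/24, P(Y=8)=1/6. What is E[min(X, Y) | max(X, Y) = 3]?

P(max(X, Y) = 3) = 37/216.
Summing min(X,Y)·P(x,y) over outcomes with max(X, Y) = 3 gives 1/3.
E[min(X, Y) | max(X, Y) = 3] = (1/3) / (37/216) = 72/37.

72/37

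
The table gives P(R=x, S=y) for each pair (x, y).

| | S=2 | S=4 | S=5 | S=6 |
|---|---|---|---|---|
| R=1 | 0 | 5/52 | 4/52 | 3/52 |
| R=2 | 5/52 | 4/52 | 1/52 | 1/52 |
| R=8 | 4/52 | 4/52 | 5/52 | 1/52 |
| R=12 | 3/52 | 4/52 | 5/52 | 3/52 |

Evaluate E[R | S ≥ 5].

155/23

P(S ≥ 5) = 23/52.
Σ R·P over the event = 1·(4/52) + 1·(3/52) + 2·(1/52) + 2·(1/52) + 8·(5/52) + 8·(1/52) + 12·(5/52) + 12·(3/52) = 155/52.
E[R | S ≥ 5] = (155/52) / (23/52) = 155/23.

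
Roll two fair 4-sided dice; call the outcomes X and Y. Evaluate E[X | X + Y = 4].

2

Outcomes with X + Y = 4: (1,3), (2,2), (3,1), each with probability 1/16.
E[X | X + Y = 4] = (1 + 2 + 3) / 3 = 2.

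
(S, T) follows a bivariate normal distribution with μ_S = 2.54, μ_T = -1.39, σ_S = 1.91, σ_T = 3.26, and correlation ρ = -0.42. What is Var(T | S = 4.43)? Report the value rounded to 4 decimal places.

Var(T | S=x) = (1 − ρ²)·σ_T².
Var(T | S=4.43) = (3.26)²·(1 − (-0.42)²) = 10.6276·0.8236 = 8.7529.

8.7529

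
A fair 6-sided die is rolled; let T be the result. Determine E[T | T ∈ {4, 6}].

P(T ∈ {4, 6}) = 1/3.
Σ over the event: 4·1/6 + 6·1/6 = 5/3.
E[T | T ∈ {4, 6}] = (5/3) / (1/3) = 5.

5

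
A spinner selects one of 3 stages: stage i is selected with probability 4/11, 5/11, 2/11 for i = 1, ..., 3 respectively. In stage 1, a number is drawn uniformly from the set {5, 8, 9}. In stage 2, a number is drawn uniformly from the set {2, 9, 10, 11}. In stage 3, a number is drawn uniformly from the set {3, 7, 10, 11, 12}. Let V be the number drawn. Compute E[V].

E[V | stage 1] = (5+8+9)/3 = 22/3.
E[V | stage 2] = (2+9+10+11)/4 = 8.
E[V | stage 3] = (3+7+10+11+12)/5 = 43/5.
By the law of total expectation,
E[V] = (4/11)·(22/3) + (5/11)·(8) + (2/11)·(43/5) = 118/15.

118/15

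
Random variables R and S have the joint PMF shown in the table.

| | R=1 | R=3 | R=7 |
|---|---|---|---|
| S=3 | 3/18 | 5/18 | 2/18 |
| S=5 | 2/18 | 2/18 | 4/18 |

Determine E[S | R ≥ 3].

P(R ≥ 3) = 13/18.
Σ S·P over the event = 3·(5/18) + 5·(2/18) + 3·(2/18) + 5·(4/18) = 17/6.
E[S | R ≥ 3] = (17/6) / (13/18) = 51/13.

51/13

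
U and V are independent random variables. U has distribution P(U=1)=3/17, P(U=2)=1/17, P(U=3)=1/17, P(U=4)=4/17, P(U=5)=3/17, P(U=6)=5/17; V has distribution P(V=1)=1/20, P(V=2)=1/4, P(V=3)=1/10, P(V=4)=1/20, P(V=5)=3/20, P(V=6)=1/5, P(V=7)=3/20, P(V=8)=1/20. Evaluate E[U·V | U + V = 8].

610/51

P(U + V = 8) = 3/20.
Summing UV·P(x,y) over outcomes with U + V = 8 gives 61/34.
E[U·V | U + V = 8] = (61/34) / (3/20) = 610/51.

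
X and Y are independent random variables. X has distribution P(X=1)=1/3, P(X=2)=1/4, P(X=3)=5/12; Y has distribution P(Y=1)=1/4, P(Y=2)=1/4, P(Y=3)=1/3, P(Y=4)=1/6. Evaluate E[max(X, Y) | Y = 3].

P(Y = 3) = 1/3.
Summing max(X,Y)·P(x,y) over outcomes with Y = 3 gives 1.
E[max(X, Y) | Y = 3] = (1) / (1/3) = 3.

3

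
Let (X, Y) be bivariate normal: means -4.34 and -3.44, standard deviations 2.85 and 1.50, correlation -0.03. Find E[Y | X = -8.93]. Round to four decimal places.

-3.3675

For a bivariate normal, E[Y | X=x] = μ_Y + ρ·(σ_Y/σ_X)·(x − μ_X).
E[Y | X=-8.93] = -3.44 + (-0.03)·(1.50/2.85)·(-8.93 − (-4.34)) = -3.44 + (-0.015789)·(-4.59) = -3.3675.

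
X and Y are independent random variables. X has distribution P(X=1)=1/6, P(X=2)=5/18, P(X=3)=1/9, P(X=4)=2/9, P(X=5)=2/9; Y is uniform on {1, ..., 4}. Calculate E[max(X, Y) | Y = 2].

29/9

P(Y = 2) = 1/4.
Summing max(X,Y)·P(x,y) over outcomes with Y = 2 gives 29/36.
E[max(X, Y) | Y = 2] = (29/36) / (1/4) = 29/9.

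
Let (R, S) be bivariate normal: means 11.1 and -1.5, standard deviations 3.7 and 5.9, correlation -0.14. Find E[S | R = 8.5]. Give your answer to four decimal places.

-0.9196

For a bivariate normal, E[S | R=x] = μ_S + ρ·(σ_S/σ_R)·(x − μ_R).
E[S | R=8.5] = -1.5 + (-0.14)·(5.9/3.7)·(8.5 − (11.1)) = -1.5 + (-0.22324)·(-2.6) = -0.9196.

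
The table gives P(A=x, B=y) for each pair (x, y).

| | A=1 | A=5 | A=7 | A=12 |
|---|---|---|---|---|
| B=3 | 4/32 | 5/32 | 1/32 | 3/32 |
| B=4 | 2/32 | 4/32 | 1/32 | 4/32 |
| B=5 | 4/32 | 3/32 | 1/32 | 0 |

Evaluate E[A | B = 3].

72/13

P(B = 3) = 13/32.
Σ A·P over the event = 1·(4/32) + 5·(5/32) + 7·(1/32) + 12·(3/32) = 9/4.
E[A | B = 3] = (9/4) / (13/32) = 72/13.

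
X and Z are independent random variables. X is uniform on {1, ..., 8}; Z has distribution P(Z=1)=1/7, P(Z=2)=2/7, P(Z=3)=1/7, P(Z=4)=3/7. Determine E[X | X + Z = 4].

P(X + Z = 4) = 1/14.
Summing X·P(x,y) over outcomes with X + Z = 4 gives 1/7.
E[X | X + Z = 4] = (1/7) / (1/14) = 2.

2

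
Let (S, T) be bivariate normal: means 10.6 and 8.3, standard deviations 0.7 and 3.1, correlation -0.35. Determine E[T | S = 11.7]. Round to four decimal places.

The regression of T on S has slope ρ·σ_T/σ_S and passes through (μ_S, μ_T).
E[T | S=11.7] = 8.3 + (-0.35)·(3.1/0.7)·(11.7 − (10.6)) = 8.3 + (-1.55)·(1.1) = 6.5950.

6.5950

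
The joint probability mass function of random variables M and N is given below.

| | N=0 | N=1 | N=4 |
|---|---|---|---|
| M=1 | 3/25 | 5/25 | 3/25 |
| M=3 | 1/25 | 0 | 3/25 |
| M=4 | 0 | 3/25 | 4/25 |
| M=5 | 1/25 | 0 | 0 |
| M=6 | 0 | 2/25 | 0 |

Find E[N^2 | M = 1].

53/11

P(M = 1) = 11/25.
Σ N^2·P over the event = 0·(3/25) + 1·(5/25) + 16·(3/25) = 53/25.
E[N^2 | M = 1] = (53/25) / (11/25) = 53/11.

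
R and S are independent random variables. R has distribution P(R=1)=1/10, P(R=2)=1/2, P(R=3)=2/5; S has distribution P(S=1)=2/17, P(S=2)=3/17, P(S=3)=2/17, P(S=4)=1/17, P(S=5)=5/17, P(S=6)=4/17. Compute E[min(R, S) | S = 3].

P(S = 3) = 2/17.
Summing min(R,S)·P(x,y) over outcomes with S = 3 gives 23/85.
E[min(R, S) | S = 3] = (23/85) / (2/17) = 23/10.

23/10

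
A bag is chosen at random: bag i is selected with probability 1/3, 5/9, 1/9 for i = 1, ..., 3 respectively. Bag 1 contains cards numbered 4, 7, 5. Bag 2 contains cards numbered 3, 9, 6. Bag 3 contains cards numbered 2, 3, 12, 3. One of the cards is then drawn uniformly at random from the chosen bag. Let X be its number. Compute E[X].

17/3

E[X | bag 1] = (4+7+5)/3 = 16/3.
E[X | bag 2] = (3+9+6)/3 = 6.
E[X | bag 3] = (2+3+12+3)/4 = 5.
By the law of total expectation,
E[X] = (1/3)·(16/3) + (5/9)·(6) + (1/9)·(5) = 17/3.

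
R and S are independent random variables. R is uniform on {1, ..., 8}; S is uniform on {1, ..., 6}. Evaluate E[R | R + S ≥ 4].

212/45

P(R + S ≥ 4) = 15/16.
Summing R·P(x,y) over outcomes with R + S ≥ 4 gives 53/12.
E[R | R + S ≥ 4] = (53/12) / (15/16) = 212/45.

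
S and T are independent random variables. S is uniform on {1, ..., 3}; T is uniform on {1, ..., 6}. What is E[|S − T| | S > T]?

4/3

Outcomes with S > T: (2,1), (3,1), (3,2), each with probability 1/18.
E[|S − T| | S > T] = (1 + 2 + 1) / 3 = 4/3.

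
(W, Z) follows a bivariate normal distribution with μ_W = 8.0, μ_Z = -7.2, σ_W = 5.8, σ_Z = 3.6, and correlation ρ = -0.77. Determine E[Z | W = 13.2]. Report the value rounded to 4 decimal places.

-9.6852

The regression of Z on W has slope ρ·σ_Z/σ_W and passes through (μ_W, μ_Z).
E[Z | W=13.2] = -7.2 + (-0.77)·(3.6/5.8)·(13.2 − (8.0)) = -7.2 + (-0.47793)·(5.2) = -9.6852.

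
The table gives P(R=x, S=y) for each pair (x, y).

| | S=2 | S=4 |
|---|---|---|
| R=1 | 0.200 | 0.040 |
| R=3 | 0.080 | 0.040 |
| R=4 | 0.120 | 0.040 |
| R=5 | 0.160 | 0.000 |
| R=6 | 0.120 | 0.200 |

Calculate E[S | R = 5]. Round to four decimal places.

2.0000

P(R = 5) = 0.160.
Σ S·P over the event = 2·(0.160) = 0.320.
E[S | R = 5] = (0.320) / (0.160) = 2.0000.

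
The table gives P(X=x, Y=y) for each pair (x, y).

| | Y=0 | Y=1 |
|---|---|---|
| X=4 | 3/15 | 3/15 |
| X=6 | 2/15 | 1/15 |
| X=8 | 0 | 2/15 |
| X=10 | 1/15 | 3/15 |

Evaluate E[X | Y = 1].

P(Y = 1) = 3/5.
Σ X·P over the event = 4·(3/15) + 6·(1/15) + 8·(2/15) + 10·(3/15) = 64/15.
E[X | Y = 1] = (64/15) / (3/5) = 64/9.

64/9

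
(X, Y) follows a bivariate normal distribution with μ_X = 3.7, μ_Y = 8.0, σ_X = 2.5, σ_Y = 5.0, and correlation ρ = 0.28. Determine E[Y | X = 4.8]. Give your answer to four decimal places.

For a bivariate normal, E[Y | X=x] = μ_Y + ρ·(σ_Y/σ_X)·(x − μ_X).
E[Y | X=4.8] = 8.0 + (0.28)·(5.0/2.5)·(4.8 − (3.7)) = 8.0 + (0.56)·(1.1) = 8.6160.

8.6160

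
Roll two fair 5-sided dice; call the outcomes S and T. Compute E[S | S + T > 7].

13/3

P(S + T > 7) = 6/25.
Summing S·P(x,y) over outcomes with S + T > 7 gives 26/25.
E[S | S + T > 7] = (26/25) / (6/25) = 13/3.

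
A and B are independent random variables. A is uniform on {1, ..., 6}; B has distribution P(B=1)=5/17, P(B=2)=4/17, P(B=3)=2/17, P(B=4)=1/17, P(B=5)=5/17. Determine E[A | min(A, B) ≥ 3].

9/2

P(min(A, B) ≥ 3) = 16/51.
Summing A·P(x,y) over outcomes with min(A, B) ≥ 3 gives 24/17.
E[A | min(A, B) ≥ 3] = (24/17) / (16/51) = 9/2.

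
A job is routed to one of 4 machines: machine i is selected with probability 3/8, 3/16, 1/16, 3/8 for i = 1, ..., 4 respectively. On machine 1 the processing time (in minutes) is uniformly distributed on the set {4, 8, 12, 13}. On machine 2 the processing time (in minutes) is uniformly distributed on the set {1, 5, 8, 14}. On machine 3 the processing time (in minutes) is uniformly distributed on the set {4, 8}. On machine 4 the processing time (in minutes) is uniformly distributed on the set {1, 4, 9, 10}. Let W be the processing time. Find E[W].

237/32

E[W | machine 1] = (4+8+12+13)/4 = 37/4.
E[W | machine 2] = (1+5+8+14)/4 = 7.
E[W | machine 3] = (4+8)/2 = 6.
E[W | machine 4] = (1+4+9+10)/4 = 6.
By the law of total expectation,
E[W] = (3/8)·(37/4) + (3/16)·(7) + (1/16)·(6) + (3/8)·(6) = 237/32.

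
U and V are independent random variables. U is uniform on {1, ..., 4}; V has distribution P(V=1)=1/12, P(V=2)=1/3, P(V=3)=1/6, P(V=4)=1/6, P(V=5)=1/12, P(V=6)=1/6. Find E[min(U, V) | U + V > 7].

P(U + V > 7) = 5/24.
Summing min(U,V)·P(x,y) over outcomes with U + V > 7 gives 11/16.
E[min(U, V) | U + V > 7] = (11/16) / (5/24) = 33/10.

33/10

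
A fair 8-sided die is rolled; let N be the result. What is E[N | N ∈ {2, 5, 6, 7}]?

5

P(N ∈ {2, 5, 6, 7}) = 1/2.
Σ over the event: 2·1/8 + 5·1/8 + 6·1/8 + 7·1/8 = 5/2.
E[N | N ∈ {2, 5, 6, 7}] = (5/2) / (1/2) = 5.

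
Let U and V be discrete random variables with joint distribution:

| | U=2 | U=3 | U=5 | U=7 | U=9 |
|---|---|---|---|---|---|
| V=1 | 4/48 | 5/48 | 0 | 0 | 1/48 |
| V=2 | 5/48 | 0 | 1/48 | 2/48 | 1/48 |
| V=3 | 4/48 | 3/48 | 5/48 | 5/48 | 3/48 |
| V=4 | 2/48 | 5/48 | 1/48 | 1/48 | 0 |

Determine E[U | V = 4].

31/9

P(V = 4) = 3/16.
Σ U·P over the event = 2·(2/48) + 3·(5/48) + 5·(1/48) + 7·(1/48) = 31/48.
E[U | V = 4] = (31/48) / (3/16) = 31/9.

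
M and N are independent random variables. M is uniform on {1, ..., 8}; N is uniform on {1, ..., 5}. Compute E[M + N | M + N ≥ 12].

37/3

Outcomes with M + N ≥ 12: (7,5), (8,4), (8,5), each with probability 1/40.
E[M + N | M + N ≥ 12] = (12 + 12 + 13) / 3 = 37/3.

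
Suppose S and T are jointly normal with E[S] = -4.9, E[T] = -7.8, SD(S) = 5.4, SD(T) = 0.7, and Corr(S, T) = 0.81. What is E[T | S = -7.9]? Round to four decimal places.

For a bivariate normal, E[T | S=x] = μ_T + ρ·(σ_T/σ_S)·(x − μ_S).
E[T | S=-7.9] = -7.8 + (0.81)·(0.7/5.4)·(-7.9 − (-4.9)) = -7.8 + (0.105)·(-3) = -8.1150.

-8.1150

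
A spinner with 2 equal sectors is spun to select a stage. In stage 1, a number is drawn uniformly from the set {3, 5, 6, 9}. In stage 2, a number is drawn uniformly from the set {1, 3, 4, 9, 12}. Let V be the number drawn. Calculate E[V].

E[V | stage 1] = (3+5+6+9)/4 = 23/4.
E[V | stage 2] = (1+3+4+9+12)/5 = 29/5.
By the law of total expectation,
E[V] = (1/2)·(23/4) + (1/2)·(29/5) = 231/40.

231/40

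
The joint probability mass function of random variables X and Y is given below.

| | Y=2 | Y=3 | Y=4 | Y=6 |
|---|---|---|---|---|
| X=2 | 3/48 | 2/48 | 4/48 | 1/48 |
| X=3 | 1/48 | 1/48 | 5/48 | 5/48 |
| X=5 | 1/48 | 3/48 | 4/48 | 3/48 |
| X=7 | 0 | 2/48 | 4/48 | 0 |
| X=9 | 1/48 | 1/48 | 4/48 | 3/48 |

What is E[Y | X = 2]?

17/5

P(X = 2) = 5/24.
Summing Y·P(X=x,Y=y) over the conditioning event gives 17/24.
E[Y | X = 2] = (17/24) / (5/24) = 17/5.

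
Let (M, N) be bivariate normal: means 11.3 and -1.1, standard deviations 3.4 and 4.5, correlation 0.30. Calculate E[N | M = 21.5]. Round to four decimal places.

E[N | M=x] = μ_N + ρ(σ_N/σ_M)(x − μ_M) for jointly normal variables.
E[N | M=21.5] = -1.1 + (0.30)·(4.5/3.4)·(21.5 − (11.3)) = -1.1 + (0.39706)·(10.2) = 2.9500.

2.9500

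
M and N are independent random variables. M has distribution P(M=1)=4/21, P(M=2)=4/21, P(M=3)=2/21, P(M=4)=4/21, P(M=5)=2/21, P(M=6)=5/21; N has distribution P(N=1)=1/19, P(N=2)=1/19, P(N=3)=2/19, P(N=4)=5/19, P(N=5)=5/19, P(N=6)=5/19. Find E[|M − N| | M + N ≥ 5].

770/373

P(M + N ≥ 5) = 373/399.
Summing |M−N|·P(x,y) over outcomes with M + N ≥ 5 gives 110/57.
E[|M − N| | M + N ≥ 5] = (110/57) / (373/399) = 770/373.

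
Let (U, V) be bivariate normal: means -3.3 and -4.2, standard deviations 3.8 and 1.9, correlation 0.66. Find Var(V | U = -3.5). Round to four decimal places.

2.0375

Var(V | U=x) = (1 − ρ²)·σ_V².
Var(V | U=-3.5) = (1.9)²·(1 − (0.66)²) = 3.61·0.5644 = 2.0375.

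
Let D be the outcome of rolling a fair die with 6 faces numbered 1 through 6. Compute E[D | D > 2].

9/2

Given D > 2, D is equally likely to be any of {3, 4, 5, 6}.
E[D | D > 2] = (3 + 4 + 5 + 6) / 4 = 9/2.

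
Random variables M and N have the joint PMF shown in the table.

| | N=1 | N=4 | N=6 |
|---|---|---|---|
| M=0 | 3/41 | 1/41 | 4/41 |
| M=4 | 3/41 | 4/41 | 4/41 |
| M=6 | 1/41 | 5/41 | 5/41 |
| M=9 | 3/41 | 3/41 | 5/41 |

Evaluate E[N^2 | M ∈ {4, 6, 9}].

703/33

P(M ∈ {4, 6, 9}) = 33/41.
Summing N^2·P(M=x,N=y) over the conditioning event gives 703/41.
E[N^2 | M ∈ {4, 6, 9}] = (703/41) / (33/41) = 703/33.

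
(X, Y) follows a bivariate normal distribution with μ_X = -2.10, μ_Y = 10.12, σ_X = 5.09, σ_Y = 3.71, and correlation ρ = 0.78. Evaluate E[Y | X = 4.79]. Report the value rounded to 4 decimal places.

For a bivariate normal, E[Y | X=x] = μ_Y + ρ·(σ_Y/σ_X)·(x − μ_X).
E[Y | X=4.79] = 10.12 + (0.78)·(3.71/5.09)·(4.79 − (-2.10)) = 10.12 + (0.5685265)·(6.89) = 14.0371.

14.0371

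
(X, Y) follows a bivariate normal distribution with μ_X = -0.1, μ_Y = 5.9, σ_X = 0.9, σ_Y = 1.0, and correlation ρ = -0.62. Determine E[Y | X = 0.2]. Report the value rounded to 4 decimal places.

5.6933

E[Y | X=x] = μ_Y + ρ(σ_Y/σ_X)(x − μ_X) for jointly normal variables.
E[Y | X=0.2] = 5.9 + (-0.62)·(1.0/0.9)·(0.2 − (-0.1)) = 5.9 + (-0.68889)·(0.3) = 5.6933.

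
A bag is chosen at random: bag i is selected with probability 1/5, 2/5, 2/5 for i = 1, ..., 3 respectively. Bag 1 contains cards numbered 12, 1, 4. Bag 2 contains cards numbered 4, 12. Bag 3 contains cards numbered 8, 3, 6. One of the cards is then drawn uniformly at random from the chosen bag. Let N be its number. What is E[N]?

33/5

E[N | bag 1] = (12+1+4)/3 = 17/3.
E[N | bag 2] = (4+12)/2 = 8.
E[N | bag 3] = (8+3+6)/3 = 17/3.
E[N] = (1/5)·(17/3) + (2/5)·(8) + (2/5)·(17/3) = 33/5.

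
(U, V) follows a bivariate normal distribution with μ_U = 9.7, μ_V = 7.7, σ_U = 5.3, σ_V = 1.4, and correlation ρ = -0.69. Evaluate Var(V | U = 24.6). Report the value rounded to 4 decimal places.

The conditional variance in a bivariate normal is σ_V²(1 − ρ²), independent of x.
Var(V | U=24.6) = (1.4)²·(1 − (-0.69)²) = 1.96·0.5239 = 1.0268.

1.0268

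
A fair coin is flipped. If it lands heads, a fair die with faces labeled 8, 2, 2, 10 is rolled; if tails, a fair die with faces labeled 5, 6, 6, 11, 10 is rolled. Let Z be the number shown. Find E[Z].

E[Z | heads] = (8+2+2+10)/4 = 11/2.
E[Z | tails] = (5+6+6+11+10)/5 = 38/5.
E[Z] = (1/2)·(11/2) + (1/2)·(38/5) = 131/20.

131/20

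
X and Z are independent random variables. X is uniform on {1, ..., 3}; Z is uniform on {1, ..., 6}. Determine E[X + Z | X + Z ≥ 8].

Outcomes with X + Z ≥ 8: (2,6), (3,5), (3,6), each with probability 1/18.
E[X + Z | X + Z ≥ 8] = (8 + 8 + 9) / 3 = 25/3.

25/3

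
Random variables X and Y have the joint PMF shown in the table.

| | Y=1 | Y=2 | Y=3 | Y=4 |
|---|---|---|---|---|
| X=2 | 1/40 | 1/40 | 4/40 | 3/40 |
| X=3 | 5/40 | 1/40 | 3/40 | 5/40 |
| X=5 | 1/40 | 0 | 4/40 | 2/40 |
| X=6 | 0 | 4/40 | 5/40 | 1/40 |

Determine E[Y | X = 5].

P(X = 5) = 7/40.
Summing Y·P(X=x,Y=y) over the conditioning event gives 21/40.
E[Y | X = 5] = (21/40) / (7/40) = 3.

3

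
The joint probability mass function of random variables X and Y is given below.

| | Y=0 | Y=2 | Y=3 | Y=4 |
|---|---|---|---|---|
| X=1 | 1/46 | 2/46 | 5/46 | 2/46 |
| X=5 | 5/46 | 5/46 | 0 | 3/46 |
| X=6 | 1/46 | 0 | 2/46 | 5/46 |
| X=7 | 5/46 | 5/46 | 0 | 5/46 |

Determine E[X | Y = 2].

31/6

P(Y = 2) = 6/23.
Σ X·P over the event = 1·(2/46) + 5·(5/46) + 7·(5/46) = 31/23.
E[X | Y = 2] = (31/23) / (6/23) = 31/6.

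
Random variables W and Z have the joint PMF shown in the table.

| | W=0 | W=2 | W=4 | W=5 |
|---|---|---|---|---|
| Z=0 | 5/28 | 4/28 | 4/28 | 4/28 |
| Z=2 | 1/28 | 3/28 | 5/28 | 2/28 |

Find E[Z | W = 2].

6/7

P(W = 2) = 1/4.
Σ Z·P over the event = 0·(4/28) + 2·(3/28) = 3/14.
E[Z | W = 2] = (3/14) / (1/4) = 6/7.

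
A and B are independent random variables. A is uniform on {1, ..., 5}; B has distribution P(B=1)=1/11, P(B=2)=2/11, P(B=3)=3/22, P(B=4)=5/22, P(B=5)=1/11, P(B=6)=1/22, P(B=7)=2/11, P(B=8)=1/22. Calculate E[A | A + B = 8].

P(A + B = 8) = 3/22.
Summing A·P(x,y) over outcomes with A + B = 8 gives 47/110.
E[A | A + B = 8] = (47/110) / (3/22) = 47/15.

47/15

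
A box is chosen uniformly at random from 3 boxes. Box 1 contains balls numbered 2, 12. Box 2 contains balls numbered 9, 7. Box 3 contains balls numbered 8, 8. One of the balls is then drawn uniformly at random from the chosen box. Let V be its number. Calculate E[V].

E[V | box 1] = (2+12)/2 = 7.
E[V | box 2] = (9+7)/2 = 8.
E[V | box 3] = (8+8)/2 = 8.
E[V] = (1/3)·(7) + (1/3)·(8) + (1/3)·(8) = 23/3.

23/3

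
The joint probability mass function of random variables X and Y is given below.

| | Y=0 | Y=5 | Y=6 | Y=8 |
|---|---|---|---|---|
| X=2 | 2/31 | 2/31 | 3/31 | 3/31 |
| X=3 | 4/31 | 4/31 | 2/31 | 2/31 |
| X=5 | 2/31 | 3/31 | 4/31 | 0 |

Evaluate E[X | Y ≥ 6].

P(Y ≥ 6) = 14/31.
Σ X·P over the event = 2·(3/31) + 2·(3/31) + 3·(2/31) + 3·(2/31) + 5·(4/31) = 44/31.
E[X | Y ≥ 6] = (44/31) / (14/31) = 22/7.

22/7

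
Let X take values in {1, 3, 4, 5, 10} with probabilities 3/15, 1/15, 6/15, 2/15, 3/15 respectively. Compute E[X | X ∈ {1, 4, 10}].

P(X ∈ {1, 4, 10}) = 4/5.
Σ over the event: 1·1/5 + 4·2/5 + 10·1/5 = 19/5.
E[X | X ∈ {1, 4, 10}] = (19/5) / (4/5) = 19/4.

19/4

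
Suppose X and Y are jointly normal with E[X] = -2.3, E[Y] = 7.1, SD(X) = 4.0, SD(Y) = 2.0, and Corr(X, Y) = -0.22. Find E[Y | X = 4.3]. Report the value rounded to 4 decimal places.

6.3740

For a bivariate normal, E[Y | X=x] = μ_Y + ρ·(σ_Y/σ_X)·(x − μ_X).
E[Y | X=4.3] = 7.1 + (-0.22)·(2.0/4.0)·(4.3 − (-2.3)) = 7.1 + (-0.11)·(6.6) = 6.3740.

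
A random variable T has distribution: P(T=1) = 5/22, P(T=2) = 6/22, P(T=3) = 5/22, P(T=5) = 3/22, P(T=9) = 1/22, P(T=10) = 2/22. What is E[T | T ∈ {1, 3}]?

2

P(T ∈ {1, 3}) = 5/11.
Σ over the event: 1·5/22 + 3·5/22 = 10/11.
E[T | T ∈ {1, 3}] = (10/11) / (5/11) = 2.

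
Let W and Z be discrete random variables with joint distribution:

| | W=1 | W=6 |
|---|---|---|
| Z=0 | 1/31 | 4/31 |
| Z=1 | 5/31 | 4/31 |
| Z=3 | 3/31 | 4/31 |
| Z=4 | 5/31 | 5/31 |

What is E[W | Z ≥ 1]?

7/2

P(Z ≥ 1) = 26/31.
Summing W·P(W=x,Z=y) over the conditioning event gives 91/31.
E[W | Z ≥ 1] = (91/31) / (26/31) = 7/2.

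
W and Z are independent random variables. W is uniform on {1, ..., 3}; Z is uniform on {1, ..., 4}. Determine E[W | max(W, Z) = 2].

Outcomes with max(W, Z) = 2: (1,2), (2,1), (2,2), each with probability 1/12.
E[W | max(W, Z) = 2] = (1 + 2 + 2) / 3 = 5/3.

5/3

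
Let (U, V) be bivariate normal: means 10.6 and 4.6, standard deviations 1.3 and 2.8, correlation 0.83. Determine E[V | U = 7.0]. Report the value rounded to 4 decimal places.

-1.8357

For a bivariate normal, E[V | U=x] = μ_V + ρ·(σ_V/σ_U)·(x − μ_U).
E[V | U=7.0] = 4.6 + (0.83)·(2.8/1.3)·(7.0 − (10.6)) = 4.6 + (1.7877)·(-3.6) = -1.8357.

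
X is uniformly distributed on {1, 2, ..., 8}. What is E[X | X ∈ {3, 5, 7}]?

5

P(X ∈ {3, 5, 7}) = 3/8.
Σ over the event: 3·1/8 + 5·1/8 + 7·1/8 = 15/8.
E[X | X ∈ {3, 5, 7}] = (15/8) / (3/8) = 5.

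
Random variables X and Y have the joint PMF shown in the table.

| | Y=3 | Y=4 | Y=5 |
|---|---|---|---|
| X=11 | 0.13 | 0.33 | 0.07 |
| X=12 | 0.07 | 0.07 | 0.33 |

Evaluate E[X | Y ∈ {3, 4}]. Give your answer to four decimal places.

P(Y ∈ {3, 4}) = 0.60.
Σ X·P over the event = 11·(0.13) + 11·(0.33) + 12·(0.07) + 12·(0.07) = 6.74.
E[X | Y ∈ {3, 4}] = (6.74) / (0.60) = 11.2333.

11.2333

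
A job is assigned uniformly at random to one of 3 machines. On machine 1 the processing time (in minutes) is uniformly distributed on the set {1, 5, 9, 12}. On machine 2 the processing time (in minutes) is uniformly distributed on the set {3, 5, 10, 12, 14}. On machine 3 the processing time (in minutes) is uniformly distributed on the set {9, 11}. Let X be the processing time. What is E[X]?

E[X | machine 1] = (1+5+9+12)/4 = 27/4.
E[X | machine 2] = (3+5+10+12+14)/5 = 44/5.
E[X | machine 3] = (9+11)/2 = 10.
E[X] = (1/3)·(27/4) + (1/3)·(44/5) + (1/3)·(10) = 511/60.

511/60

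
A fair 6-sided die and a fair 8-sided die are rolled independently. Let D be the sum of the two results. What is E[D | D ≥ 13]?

P(D ≥ 13) = 1/16.
Σ over the event: 13·1/24 + 14·1/48 = 5/6.
E[D | D ≥ 13] = (5/6) / (1/16) = 40/3.

40/3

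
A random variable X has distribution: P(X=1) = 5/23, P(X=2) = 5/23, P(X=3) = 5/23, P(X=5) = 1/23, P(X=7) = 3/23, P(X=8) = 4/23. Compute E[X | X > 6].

P(X > 6) = 7/23.
Σ over the event: 7·3/23 + 8·4/23 = 53/23.
E[X | X > 6] = (53/23) / (7/23) = 53/7.

53/7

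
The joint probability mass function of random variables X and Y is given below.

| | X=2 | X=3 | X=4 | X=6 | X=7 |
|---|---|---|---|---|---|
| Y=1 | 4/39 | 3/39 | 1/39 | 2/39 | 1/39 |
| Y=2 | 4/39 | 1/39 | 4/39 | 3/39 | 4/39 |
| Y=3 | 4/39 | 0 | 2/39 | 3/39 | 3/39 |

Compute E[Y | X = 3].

P(X = 3) = 4/39.
Σ Y·P over the event = 1·(3/39) + 2·(1/39) = 5/39.
E[Y | X = 3] = (5/39) / (4/39) = 5/4.

5/4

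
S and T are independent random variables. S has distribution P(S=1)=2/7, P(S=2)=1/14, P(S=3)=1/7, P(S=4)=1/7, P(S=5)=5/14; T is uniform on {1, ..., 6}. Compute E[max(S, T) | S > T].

P(S > T) = 31/84.
Summing max(S,T)·P(x,y) over outcomes with S > T gives 23/14.
E[max(S, T) | S > T] = (23/14) / (31/84) = 138/31.

138/31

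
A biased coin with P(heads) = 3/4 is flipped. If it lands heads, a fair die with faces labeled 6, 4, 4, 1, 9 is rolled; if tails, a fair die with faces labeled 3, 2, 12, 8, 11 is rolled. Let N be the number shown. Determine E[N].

27/5

E[N | heads] = (6+4+4+1+9)/5 = 24/5.
E[N | tails] = (3+2+12+8+11)/5 = 36/5.
E[N] = (3/4)·(24/5) + (1/4)·(36/5) = 27/5.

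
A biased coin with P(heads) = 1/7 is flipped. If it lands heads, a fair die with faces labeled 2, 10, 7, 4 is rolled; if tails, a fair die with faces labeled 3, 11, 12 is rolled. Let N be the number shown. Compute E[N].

E[N | heads] = (2+10+7+4)/4 = 23/4.
E[N | tails] = (3+11+12)/3 = 26/3.
E[N] = (1/7)·(23/4) + (6/7)·(26/3) = 33/4.

33/4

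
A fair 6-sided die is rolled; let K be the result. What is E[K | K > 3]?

5

Given K > 3, K is equally likely to be any of {4, 5, 6}.
E[K | K > 3] = (4 + 5 + 6) / 3 = 5.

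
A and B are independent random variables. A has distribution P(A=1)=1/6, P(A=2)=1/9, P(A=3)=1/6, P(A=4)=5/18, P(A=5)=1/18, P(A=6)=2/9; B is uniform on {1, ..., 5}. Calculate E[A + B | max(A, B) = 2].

23/7

P(max(A, B) = 2) = 7/90.
Summing (A+B)·P(x,y) over outcomes with max(A, B) = 2 gives 23/90.
E[A + B | max(A, B) = 2] = (23/90) / (7/90) = 23/7.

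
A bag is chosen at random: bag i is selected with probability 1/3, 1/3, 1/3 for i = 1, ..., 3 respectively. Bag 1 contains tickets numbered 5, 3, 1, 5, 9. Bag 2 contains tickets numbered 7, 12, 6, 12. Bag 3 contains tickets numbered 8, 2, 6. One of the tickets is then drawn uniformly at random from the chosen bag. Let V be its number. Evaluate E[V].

E[V | bag 1] = (5+3+1+5+9)/5 = 23/5.
E[V | bag 2] = (7+12+6+12)/4 = 37/4.
E[V | bag 3] = (8+2+6)/3 = 16/3.
E[V] = (1/3)·(23/5) + (1/3)·(37/4) + (1/3)·(16/3) = 1151/180.

1151/180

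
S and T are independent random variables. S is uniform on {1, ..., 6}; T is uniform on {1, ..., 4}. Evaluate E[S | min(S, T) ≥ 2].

4

P(min(S, T) ≥ 2) = 5/8.
Summing S·P(x,y) over outcomes with min(S, T) ≥ 2 gives 5/2.
E[S | min(S, T) ≥ 2] = (5/2) / (5/8) = 4.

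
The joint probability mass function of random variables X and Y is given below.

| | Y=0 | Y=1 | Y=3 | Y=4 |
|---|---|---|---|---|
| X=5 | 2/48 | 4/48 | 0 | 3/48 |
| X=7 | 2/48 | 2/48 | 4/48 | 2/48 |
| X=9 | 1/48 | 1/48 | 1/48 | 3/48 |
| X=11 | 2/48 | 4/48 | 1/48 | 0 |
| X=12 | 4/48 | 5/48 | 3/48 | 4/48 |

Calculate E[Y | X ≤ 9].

P(X ≤ 9) = 25/48.
Summing Y·P(X=x,Y=y) over the conditioning event gives 9/8.
E[Y | X ≤ 9] = (9/8) / (25/48) = 54/25.

54/25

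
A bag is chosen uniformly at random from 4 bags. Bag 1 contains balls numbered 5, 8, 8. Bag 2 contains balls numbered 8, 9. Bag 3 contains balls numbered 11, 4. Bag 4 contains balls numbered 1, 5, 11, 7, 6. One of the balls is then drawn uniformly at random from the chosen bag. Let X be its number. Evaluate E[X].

E[X | bag 1] = (5+8+8)/3 = 7.
E[X | bag 2] = (8+9)/2 = 17/2.
E[X | bag 3] = (11+4)/2 = 15/2.
E[X | bag 4] = (1+5+11+7+6)/5 = 6.
By the law of total expectation,
E[X] = (1/4)·(7) + (1/4)·(17/2) + (1/4)·(15/2) + (1/4)·(6) = 29/4.

29/4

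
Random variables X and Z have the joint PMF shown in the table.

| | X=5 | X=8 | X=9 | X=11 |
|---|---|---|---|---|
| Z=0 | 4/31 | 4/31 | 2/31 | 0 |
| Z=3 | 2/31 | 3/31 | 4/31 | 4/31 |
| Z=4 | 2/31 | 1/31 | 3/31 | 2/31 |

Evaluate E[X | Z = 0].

P(Z = 0) = 10/31.
Σ X·P over the event = 5·(4/31) + 8·(4/31) + 9·(2/31) = 70/31.
E[X | Z = 0] = (70/31) / (10/31) = 7.

7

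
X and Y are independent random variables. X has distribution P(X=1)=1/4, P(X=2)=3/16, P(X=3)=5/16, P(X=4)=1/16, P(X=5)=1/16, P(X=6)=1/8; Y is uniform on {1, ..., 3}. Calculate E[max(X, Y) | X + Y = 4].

11/4

P(X + Y = 4) = 1/4.
Summing max(X,Y)·P(x,y) over outcomes with X + Y = 4 gives 11/16.
E[max(X, Y) | X + Y = 4] = (11/16) / (1/4) = 11/4.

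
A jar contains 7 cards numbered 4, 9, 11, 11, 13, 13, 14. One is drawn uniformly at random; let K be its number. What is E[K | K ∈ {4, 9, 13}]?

P(K ∈ {4, 9, 13}) = 4/7.
Σ over the event: 4·1/7 + 9·1/7 + 13·2/7 = 39/7.
E[K | K ∈ {4, 9, 13}] = (39/7) / (4/7) = 39/4.

39/4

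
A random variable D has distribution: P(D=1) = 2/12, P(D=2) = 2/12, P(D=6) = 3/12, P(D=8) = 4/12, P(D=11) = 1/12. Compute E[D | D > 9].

P(D > 9) = 1/12.
Σ over the event: 11·1/12 = 11/12.
E[D | D > 9] = (11/12) / (1/12) = 11.

11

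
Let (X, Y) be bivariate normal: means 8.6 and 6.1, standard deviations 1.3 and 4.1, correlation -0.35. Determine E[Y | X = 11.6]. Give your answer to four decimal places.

For a bivariate normal, E[Y | X=x] = μ_Y + ρ·(σ_Y/σ_X)·(x − μ_X).
E[Y | X=11.6] = 6.1 + (-0.35)·(4.1/1.3)·(11.6 − (8.6)) = 6.1 + (-1.10385)·(3) = 2.7885.

2.7885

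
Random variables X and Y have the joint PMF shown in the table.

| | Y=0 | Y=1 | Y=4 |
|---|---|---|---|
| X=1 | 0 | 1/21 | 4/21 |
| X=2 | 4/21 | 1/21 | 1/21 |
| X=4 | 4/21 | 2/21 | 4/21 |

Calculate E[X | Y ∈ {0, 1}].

P(Y ∈ {0, 1}) = 4/7.
Summing X·P(X=x,Y=y) over the conditioning event gives 5/3.
E[X | Y ∈ {0, 1}] = (5/3) / (4/7) = 35/12.

35/12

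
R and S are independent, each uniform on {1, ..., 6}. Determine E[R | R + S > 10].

P(R + S > 10) = 1/12.
Summing R·P(x,y) over outcomes with R + S > 10 gives 17/36.
E[R | R + S > 10] = (17/36) / (1/12) = 17/3.

17/3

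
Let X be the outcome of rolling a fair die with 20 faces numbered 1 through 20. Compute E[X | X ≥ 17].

37/2

Given X ≥ 17, X is equally likely to be any of {17, 18, 19, 20}.
E[X | X ≥ 17] = (17 + 18 + 19 + 20) / 4 = 37/2.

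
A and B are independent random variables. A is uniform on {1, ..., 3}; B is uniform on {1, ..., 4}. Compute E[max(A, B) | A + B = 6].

7/2

Outcomes with A + B = 6: (2,4), (3,3), each with probability 1/12.
E[max(A, B) | A + B = 6] = (4 + 3) / 2 = 7/2.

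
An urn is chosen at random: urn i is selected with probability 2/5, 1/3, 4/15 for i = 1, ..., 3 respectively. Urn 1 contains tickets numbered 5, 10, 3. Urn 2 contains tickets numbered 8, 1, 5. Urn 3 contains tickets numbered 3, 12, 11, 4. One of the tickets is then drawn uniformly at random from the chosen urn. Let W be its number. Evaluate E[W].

E[W | urn 1] = (5+10+3)/3 = 6.
E[W | urn 2] = (8+1+5)/3 = 14/3.
E[W | urn 3] = (3+12+11+4)/4 = 15/2.
By the law of total expectation,
E[W] = (2/5)·(6) + (1/3)·(14/3) + (4/15)·(15/2) = 268/45.

268/45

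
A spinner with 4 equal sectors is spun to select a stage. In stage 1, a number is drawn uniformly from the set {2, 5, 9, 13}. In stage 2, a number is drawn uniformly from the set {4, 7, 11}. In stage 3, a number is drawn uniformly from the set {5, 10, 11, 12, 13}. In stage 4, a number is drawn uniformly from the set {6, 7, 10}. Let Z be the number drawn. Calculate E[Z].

649/80

E[Z | stage 1] = (2+5+9+13)/4 = 29/4.
E[Z | stage 2] = (4+7+11)/3 = 22/3.
E[Z | stage 3] = (5+10+11+12+13)/5 = 51/5.
E[Z | stage 4] = (6+7+10)/3 = 23/3.
By the law of total expectation,
E[Z] = (1/4)·(29/4) + (1/4)·(22/3) + (1/4)·(51/5) + (1/4)·(23/3) = 649/80.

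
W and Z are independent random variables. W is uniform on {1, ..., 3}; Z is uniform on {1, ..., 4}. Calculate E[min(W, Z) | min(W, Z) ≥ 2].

7/3

P(min(W, Z) ≥ 2) = 1/2.
Summing min(W,Z)·P(x,y) over outcomes with min(W, Z) ≥ 2 gives 7/6.
E[min(W, Z) | min(W, Z) ≥ 2] = (7/6) / (1/2) = 7/3.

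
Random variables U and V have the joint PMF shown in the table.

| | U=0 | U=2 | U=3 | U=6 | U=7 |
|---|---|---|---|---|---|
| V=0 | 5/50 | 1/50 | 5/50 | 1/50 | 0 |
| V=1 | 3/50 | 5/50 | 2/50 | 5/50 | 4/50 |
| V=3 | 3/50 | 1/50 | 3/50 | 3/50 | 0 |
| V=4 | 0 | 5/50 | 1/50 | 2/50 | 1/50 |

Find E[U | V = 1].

P(V = 1) = 19/50.
Σ U·P over the event = 0·(3/50) + 2·(5/50) + 3·(2/50) + 6·(5/50) + 7·(4/50) = 37/25.
E[U | V = 1] = (37/25) / (19/50) = 74/19.

74/19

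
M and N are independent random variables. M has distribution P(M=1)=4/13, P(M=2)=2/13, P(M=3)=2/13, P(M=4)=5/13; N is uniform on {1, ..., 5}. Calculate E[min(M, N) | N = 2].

22/13

P(N = 2) = 1/5.
Summing min(M,N)·P(x,y) over outcomes with N = 2 gives 22/65.
E[min(M, N) | N = 2] = (22/65) / (1/5) = 22/13.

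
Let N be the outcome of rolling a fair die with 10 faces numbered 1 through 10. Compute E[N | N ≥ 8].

9

Given N ≥ 8, N is equally likely to be any of {8, 9, 10}.
E[N | N ≥ 8] = (8 + 9 + 10) / 3 = 9.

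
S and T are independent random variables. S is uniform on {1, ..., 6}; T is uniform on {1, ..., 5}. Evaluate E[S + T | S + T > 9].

Outcomes with S + T > 9: (5,5), (6,4), (6,5), each with probability 1/30.
E[S + T | S + T > 9] = (10 + 10 + 11) / 3 = 31/3.

31/3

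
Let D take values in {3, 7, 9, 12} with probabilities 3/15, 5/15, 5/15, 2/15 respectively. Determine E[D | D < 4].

3

P(D < 4) = 1/5.
Σ over the event: 3·1/5 = 3/5.
E[D | D < 4] = (3/5) / (1/5) = 3.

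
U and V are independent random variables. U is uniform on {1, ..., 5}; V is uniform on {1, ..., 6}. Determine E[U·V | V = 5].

15

Outcomes with V = 5: (1,5), (2,5), (3,5), (4,5), (5,5), each with probability 1/30.
E[U·V | V = 5] = (5 + 10 + 15 + 20 + 25) / 5 = 15.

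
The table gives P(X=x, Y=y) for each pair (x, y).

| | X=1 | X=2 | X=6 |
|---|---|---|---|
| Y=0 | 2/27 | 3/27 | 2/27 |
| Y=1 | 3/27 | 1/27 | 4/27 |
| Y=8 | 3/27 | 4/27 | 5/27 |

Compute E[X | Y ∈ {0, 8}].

61/19

P(Y ∈ {0, 8}) = 19/27.
Summing X·P(X=x,Y=y) over the conditioning event gives 61/27.
E[X | Y ∈ {0, 8}] = (61/27) / (19/27) = 61/19.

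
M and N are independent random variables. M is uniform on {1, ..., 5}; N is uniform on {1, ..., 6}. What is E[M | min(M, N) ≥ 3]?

P(min(M, N) ≥ 3) = 2/5.
Summing M·P(x,y) over outcomes with min(M, N) ≥ 3 gives 8/5.
E[M | min(M, N) ≥ 3] = (8/5) / (2/5) = 4.

4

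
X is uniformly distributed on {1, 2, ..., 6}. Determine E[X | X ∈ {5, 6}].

P(X ∈ {5, 6}) = 1/3.
Σ over the event: 5·1/6 + 6·1/6 = 11/6.
E[X | X ∈ {5, 6}] = (11/6) / (1/3) = 11/2.

11/2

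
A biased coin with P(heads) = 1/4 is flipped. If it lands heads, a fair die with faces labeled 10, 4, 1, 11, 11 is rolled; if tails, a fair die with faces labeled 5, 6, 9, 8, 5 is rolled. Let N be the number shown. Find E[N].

E[N | heads] = (10+4+1+11+11)/5 = 37/5.
E[N | tails] = (5+6+9+8+5)/5 = 33/5.
By the law of total expectation,
E[N] = (1/4)·(37/5) + (3/4)·(33/5) = 34/5.

34/5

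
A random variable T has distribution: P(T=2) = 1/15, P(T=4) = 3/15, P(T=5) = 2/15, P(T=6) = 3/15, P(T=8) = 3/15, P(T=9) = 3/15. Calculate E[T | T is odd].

P(T is odd) = 1/3.
Σ over the event: 5·2/15 + 9·1/5 = 37/15.
E[T | T is odd] = (37/15) / (1/3) = 37/5.

37/5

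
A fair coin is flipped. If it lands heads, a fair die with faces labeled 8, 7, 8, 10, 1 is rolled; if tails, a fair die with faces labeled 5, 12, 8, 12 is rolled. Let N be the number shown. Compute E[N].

321/40

E[N | heads] = (8+7+8+10+1)/5 = 34/5.
E[N | tails] = (5+12+8+12)/4 = 37/4.
By the law of total expectation,
E[N] = (1/2)·(34/5) + (1/2)·(37/4) = 321/40.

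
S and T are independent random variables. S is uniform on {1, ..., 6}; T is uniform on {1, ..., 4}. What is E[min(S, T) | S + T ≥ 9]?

11/3

Outcomes with S + T ≥ 9: (5,4), (6,3), (6,4), each with probability 1/24.
E[min(S, T) | S + T ≥ 9] = (4 + 3 + 4) / 3 = 11/3.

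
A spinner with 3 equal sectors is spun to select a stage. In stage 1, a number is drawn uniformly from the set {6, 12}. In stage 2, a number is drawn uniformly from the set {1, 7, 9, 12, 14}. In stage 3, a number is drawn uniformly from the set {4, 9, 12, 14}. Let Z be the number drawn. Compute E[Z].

547/60

E[Z | stage 1] = (6+12)/2 = 9.
E[Z | stage 2] = (1+7+9+12+14)/5 = 43/5.
E[Z | stage 3] = (4+9+12+14)/4 = 39/4.
E[Z] = (1/3)·(9) + (1/3)·(43/5) + (1/3)·(39/4) = 547/60.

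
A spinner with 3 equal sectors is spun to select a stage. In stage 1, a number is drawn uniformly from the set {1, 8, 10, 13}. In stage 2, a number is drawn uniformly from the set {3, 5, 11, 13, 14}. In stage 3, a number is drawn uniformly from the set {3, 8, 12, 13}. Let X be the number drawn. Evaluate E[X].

131/15

E[X | stage 1] = (1+8+10+13)/4 = 8.
E[X | stage 2] = (3+5+11+13+14)/5 = 46/5.
E[X | stage 3] = (3+8+12+13)/4 = 9.
E[X] = (1/3)·(8) + (1/3)·(46/5) + (1/3)·(9) = 131/15.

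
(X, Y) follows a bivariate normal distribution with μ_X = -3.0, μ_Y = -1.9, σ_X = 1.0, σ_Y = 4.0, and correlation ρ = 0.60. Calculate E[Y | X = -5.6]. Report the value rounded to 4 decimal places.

-8.1400

E[Y | X=x] = μ_Y + ρ(σ_Y/σ_X)(x − μ_X) for jointly normal variables.
E[Y | X=-5.6] = -1.9 + (0.60)·(4.0/1.0)·(-5.6 − (-3.0)) = -1.9 + (2.4)·(-2.6) = -8.1400.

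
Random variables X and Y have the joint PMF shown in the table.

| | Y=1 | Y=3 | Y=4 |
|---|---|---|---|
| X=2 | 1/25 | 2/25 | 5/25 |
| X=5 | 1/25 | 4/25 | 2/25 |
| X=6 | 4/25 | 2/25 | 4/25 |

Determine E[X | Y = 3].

9/2

P(Y = 3) = 8/25.
Σ X·P over the event = 2·(2/25) + 5·(4/25) + 6·(2/25) = 36/25.
E[X | Y = 3] = (36/25) / (8/25) = 9/2.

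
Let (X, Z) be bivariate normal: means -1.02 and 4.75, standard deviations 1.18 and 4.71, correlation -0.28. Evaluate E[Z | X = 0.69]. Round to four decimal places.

2.8389

E[Z | X=x] = μ_Z + ρ(σ_Z/σ_X)(x − μ_X) for jointly normal variables.
E[Z | X=0.69] = 4.75 + (-0.28)·(4.71/1.18)·(0.69 − (-1.02)) = 4.75 + (-1.1176)·(1.71) = 2.8389.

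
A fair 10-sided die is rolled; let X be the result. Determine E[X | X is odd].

5

Given X is odd, X is equally likely to be any of {1, 3, 5, 7, 9}.
E[X | X is odd] = (1 + 3 + 5 + 7 + 9) / 5 = 5.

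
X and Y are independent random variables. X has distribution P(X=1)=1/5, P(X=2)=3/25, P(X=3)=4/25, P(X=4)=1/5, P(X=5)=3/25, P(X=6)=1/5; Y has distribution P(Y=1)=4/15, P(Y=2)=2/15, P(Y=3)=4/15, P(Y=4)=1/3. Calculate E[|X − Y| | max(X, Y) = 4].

P(max(X, Y) = 4) = 9/25.
Summing |X−Y|·P(x,y) over outcomes with max(X, Y) = 4 gives 3/5.
E[|X − Y| | max(X, Y) = 4] = (3/5) / (9/25) = 5/3.

5/3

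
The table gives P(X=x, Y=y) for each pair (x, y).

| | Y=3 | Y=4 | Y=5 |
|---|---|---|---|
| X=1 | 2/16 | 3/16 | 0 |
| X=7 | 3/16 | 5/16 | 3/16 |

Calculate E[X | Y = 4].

P(Y = 4) = 1/2.
Σ X·P over the event = 1·(3/16) + 7·(5/16) = 19/8.
E[X | Y = 4] = (19/8) / (1/2) = 19/4.

19/4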